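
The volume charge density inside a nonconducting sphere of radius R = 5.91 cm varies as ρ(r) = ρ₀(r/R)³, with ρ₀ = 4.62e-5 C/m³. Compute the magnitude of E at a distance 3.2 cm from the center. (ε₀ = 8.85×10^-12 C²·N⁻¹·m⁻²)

|E| ≈ 4.42×10^3 N/C

Use a concentric Gaussian sphere at r = 3.2 cm (r < R).
Q_enc = ∫₀^r ρ(r')·4πr'² dr' = (4πρ₀/R³) ∫₀^r r'^5 dr' = 4πρ₀ r^6/(6·R³) = 5.033e-10 C.
By Gauss's law, ∮E·dA = E·4πr² = Q_enc/ε₀.
E = |Q_enc|/(4πε₀r²) = (5.033×10^-10)/(4π·8.85×10^-12·(0.032)²) = 4.42×10^3 N/C.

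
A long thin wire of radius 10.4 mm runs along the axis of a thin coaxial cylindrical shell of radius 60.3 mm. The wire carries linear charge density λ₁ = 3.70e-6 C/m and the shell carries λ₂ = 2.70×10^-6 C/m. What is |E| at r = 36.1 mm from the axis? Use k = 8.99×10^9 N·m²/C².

1.84×10^6 N/C

By cylindrical symmetry E is radial; use a coaxial Gaussian cylinder of radius 36.1 mm and length L (between the conductors, 10.4 mm < r < 60.3 mm).
Only the inner wire is enclosed; the outer shell contributes nothing inside itself. λ_enc = λ₁ = 3.70×10^-6 C/m.
Since E is radial and uniform over the curved surface, Φ = E·2πrL = Q_enc/ε₀ = λ_enc L/ε₀.
E = 2k|λ_enc|/r = 2(8.99×10^9)(3.70×10^-6)/(0.0361) = 1.84×10^6 N/C.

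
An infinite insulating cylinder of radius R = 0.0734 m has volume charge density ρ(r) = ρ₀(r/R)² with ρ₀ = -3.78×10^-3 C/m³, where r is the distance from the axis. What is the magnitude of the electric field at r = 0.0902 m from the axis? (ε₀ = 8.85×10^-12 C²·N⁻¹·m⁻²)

Coaxial Gaussian cylinder, radius r = 0.0902 m, length L (r > R, full charge per length enclosed).
λ_enc = 2π ∫₀^R ρ₀(r'/R)^2 r' dr' = 2πρ₀R²/4 = -3.199×10^-5 C/m.
Applying ∮E·dA = Q_enc/ε₀ with the end caps contributing no flux:
E = |λ_enc|/(2πε₀r) = (3.199×10^-5)/(2π·8.85×10^-12·0.0902) = 6.38e6 N/C.

|E| ≈ 6.38×10^6 N/C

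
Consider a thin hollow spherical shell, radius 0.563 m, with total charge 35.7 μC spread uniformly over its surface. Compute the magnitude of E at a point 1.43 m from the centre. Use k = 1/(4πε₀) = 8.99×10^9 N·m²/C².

1.57×10^5 N/C

Take a concentric spherical Gaussian surface of radius r = 1.43 m (r > 0.563 m).
The entire shell is enclosed: Q_enc = 3.57×10^-5 C.
Applying ∮E·dA = Q_enc/ε₀ with Φ = E(4πr²):
E = k|Q_enc|/r² = (8.99×10^9)(3.57e-5)/(1.43)² = 1.57×10^5 N/C.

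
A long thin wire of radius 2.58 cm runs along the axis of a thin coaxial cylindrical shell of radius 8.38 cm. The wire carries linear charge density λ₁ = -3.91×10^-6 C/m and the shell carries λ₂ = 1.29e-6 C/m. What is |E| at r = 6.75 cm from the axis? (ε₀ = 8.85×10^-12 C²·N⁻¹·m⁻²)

Coaxial Gaussian cylinder, radius r = 6.75 cm, length L (between the conductors, 2.58 cm < r < 8.38 cm).
The shell at 8.38 cm lies outside the Gaussian surface, so λ_enc = λ₁ = -3.91×10^-6 C/m.
Gauss's law: E·2πrL = λ_enc L/ε₀.
E = |λ_enc|/(2πε₀r) = (3.91e-6)/(2π·8.85×10^-12·0.0675) = 1.04×10^6 N/C.

|E| = 1.04×10^6 V/m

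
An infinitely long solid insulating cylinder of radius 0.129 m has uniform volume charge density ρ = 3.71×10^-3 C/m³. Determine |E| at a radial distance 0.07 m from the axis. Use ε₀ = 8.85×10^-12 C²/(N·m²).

1.47e7 V/m

Choose a coaxial cylinder of radius r = 0.07 m (arbitrary length L) as the Gaussian surface (r < R).
Enclosed charge per unit length: λ_enc = ρ·πr² = (3.71e-3)π(0.07)² = 5.711×10^-5 C/m.
Since E is radial and uniform over the curved surface, Φ = E·2πrL = Q_enc/ε₀ = λ_enc L/ε₀.
E = |λ_enc|/(2πε₀r) = (5.711×10^-5)/(2π·8.85×10^-12·0.07) = 1.47×10^7 N/C.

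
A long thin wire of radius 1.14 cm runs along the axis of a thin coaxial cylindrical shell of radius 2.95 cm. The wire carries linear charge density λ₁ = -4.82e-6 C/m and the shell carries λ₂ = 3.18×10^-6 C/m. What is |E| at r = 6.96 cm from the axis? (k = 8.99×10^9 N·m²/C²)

E ≈ 4.24×10^5 N/C

By cylindrical symmetry E is radial; use a coaxial Gaussian cylinder of radius 6.96 cm and length L (r > 2.95 cm, enclosing both).
λ_enc = λ₁ + λ₂ = (-4.82×10^-6) + (3.18×10^-6) = -1.64×10^-6 C/m.
Since E is radial and uniform over the curved surface, Φ = E·2πrL = Q_enc/ε₀ = λ_enc L/ε₀.
E = 2k|λ_enc|/r = 2(8.99×10^9)(1.64e-6)/(0.0696) = 4.24e5 N/C.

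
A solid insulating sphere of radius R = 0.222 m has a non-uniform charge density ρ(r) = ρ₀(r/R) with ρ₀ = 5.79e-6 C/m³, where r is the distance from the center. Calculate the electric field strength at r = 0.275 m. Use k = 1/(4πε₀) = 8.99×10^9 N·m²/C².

2.37×10^4 N/C

Symmetry ⇒ E = E(r) r̂. Gaussian sphere of radius r = 0.275 m (r > R, all charge enclosed).
Q_enc = 4π ∫₀^R ρ₀(r'/R)^1 r'² dr' = 4πρ₀R³/4 = 1.99e-7 C.
Gauss's law: E·4πr² = Q_enc/ε₀.
E = k|Q_enc|/r² = (8.99×10^9)(1.99×10^-7)/(0.275)² = 2.37e4 N/C.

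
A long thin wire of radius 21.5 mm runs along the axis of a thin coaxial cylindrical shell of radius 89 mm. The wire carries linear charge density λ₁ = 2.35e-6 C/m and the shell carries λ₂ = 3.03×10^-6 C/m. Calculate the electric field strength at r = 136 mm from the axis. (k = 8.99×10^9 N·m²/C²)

Choose a coaxial cylinder of radius r = 136 mm (arbitrary length L) as the Gaussian surface (r > 89 mm, enclosing both).
λ_enc = λ₁ + λ₂ = (2.35×10^-6) + (3.03×10^-6) = 5.38×10^-6 C/m.
Gauss's law: E·2πrL = λ_enc L/ε₀.
E = 2k|λ_enc|/r = 2(8.99×10^9)(5.38×10^-6)/(0.136) = 7.11×10^5 N/C.

|E| = 7.11×10^5 V/m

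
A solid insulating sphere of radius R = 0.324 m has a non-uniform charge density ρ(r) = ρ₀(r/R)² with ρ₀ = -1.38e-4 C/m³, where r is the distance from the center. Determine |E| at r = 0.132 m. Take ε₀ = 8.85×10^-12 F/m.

|E| = 6.83×10^4 V/m

Take a concentric spherical Gaussian surface of radius r = 0.132 m (r < R).
Integrate the density: Q_enc = 4π ∫₀^r ρ₀(r'/R)^2 r'² dr' = 4πρ₀ r^5/(5·R²) = -1.324e-7 C.
Gauss's law: E·4πr² = Q_enc/ε₀.
E = |Q_enc|/(4πε₀r²) = (1.324×10^-7)/(4π·8.85×10^-12·(0.132)²) = 6.83×10^4 N/C.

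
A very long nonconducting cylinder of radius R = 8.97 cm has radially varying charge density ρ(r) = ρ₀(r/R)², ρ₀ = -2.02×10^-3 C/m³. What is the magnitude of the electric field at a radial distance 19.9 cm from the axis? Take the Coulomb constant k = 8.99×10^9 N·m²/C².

By cylindrical symmetry E is radial; use a coaxial Gaussian cylinder of radius 19.9 cm and length L (r > R, full charge per length enclosed).
λ_enc = 2π ∫₀^R ρ₀(r'/R)^2 r' dr' = 2πρ₀R²/4 = -2.553e-5 C/m.
By Gauss's law (flux through the curved wall only), E·2πrL = λ_enc L/ε₀.
E = 2k|λ_enc|/r = 2(8.99×10^9)(2.553×10^-5)/(0.199) = 2.31×10^6 N/C.

2.31×10^6 N/C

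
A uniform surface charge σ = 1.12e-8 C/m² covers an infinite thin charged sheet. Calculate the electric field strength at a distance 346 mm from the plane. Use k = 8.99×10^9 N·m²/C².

|E| ≈ 633 V/m

Choose a cylindrical pillbox piercing the sheet, end faces (area A) parallel to it.
Flux Φ = 2EA and Q_enc = σA, so 2EA = σA/ε₀ ⇒ E = |σ|/(2ε₀), independent of distance.
E = 2πk|σ| = 2π(8.99×10^9)(1.12×10^-8) = 633 N/C.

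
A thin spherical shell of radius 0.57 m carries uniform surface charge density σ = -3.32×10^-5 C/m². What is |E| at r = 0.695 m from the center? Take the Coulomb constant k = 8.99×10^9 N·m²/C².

Take a concentric spherical Gaussian surface of radius r = 0.695 m (r > 0.57 m).
The entire shell is enclosed: Q_enc = σ·4πR² = (-3.32×10^-5)·4π·(0.57)² = -1.355×10^-4 C.
Gauss's law: E·4πr² = Q_enc/ε₀.
E = k|Q_enc|/r² = (8.99×10^9)(1.355e-4)/(0.695)² = 2.52×10^6 N/C.

|E| ≈ 2.52e6 N/C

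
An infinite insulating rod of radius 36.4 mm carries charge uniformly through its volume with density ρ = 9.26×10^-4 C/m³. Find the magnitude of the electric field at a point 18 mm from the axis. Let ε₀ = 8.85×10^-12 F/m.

Coaxial Gaussian cylinder, radius r = 18 mm, length L (r < R).
Enclosed charge per unit length: λ_enc = ρ·πr² = (9.26×10^-4)π(0.018)² = 9.426×10^-7 C/m.
Since E is radial and uniform over the curved surface, Φ = E·2πrL = Q_enc/ε₀ = λ_enc L/ε₀.
E = |λ_enc|/(2πε₀r) = (9.426×10^-7)/(2π·8.85×10^-12·0.018) = 9.42×10^5 N/C.

9.42×10^5 N/C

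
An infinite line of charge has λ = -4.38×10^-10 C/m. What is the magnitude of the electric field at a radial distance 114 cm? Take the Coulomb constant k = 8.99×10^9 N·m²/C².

|E| = 6.91 N/C

Choose a coaxial cylinder of radius r = 114 cm (arbitrary length L) as the Gaussian surface.
Q_enc = λL, so λ_enc = -4.38×10^-10 C/m.
Applying ∮E·dA = Q_enc/ε₀ with the end caps contributing no flux:
E = 2k|λ_enc|/r = 2(8.99×10^9)(4.38×10^-10)/(1.14) = 6.91 N/C.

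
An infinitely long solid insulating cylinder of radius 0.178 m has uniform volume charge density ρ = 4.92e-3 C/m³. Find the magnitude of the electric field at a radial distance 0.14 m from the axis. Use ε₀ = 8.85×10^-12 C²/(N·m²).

3.89e7 N/C

Choose a coaxial cylinder of radius r = 0.14 m (arbitrary length L) as the Gaussian surface (r < R).
Enclosed charge per unit length: λ_enc = ρ·πr² = (4.92×10^-3)π(0.14)² = 3.03×10^-4 C/m.
By Gauss's law (flux through the curved wall only), E·2πrL = λ_enc L/ε₀.
E = |λ_enc|/(2πε₀r) = (3.03×10^-4)/(2π·8.85×10^-12·0.14) = 3.89e7 N/C.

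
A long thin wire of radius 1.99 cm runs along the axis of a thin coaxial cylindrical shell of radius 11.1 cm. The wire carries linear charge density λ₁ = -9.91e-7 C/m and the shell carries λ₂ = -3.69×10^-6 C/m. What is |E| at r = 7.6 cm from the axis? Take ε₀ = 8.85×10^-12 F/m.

|E| = 2.34×10^5 N/C

Choose a coaxial cylinder of radius r = 7.6 cm (arbitrary length L) as the Gaussian surface (between the conductors, 1.99 cm < r < 11.1 cm).
Only the inner wire is enclosed; the outer shell contributes nothing inside itself. λ_enc = λ₁ = -9.91×10^-7 C/m.
Since E is radial and uniform over the curved surface, Φ = E·2πrL = Q_enc/ε₀ = λ_enc L/ε₀.
E = |λ_enc|/(2πε₀r) = (9.91×10^-7)/(2π·8.85×10^-12·0.076) = 2.34×10^5 N/C.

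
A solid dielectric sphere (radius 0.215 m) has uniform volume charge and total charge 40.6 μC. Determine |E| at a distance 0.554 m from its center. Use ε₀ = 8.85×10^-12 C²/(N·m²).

Use a concentric Gaussian sphere at r = 0.554 m (r > R, so the entire charge is enclosed).
Q_enc = 40.6 μC = 4.06×10^-5 C.
Since E is radial and uniform over the Gaussian sphere, Φ = E·4πr² = Q_enc/ε₀.
E = |Q_enc|/(4πε₀r²) = (4.06×10^-5)/(4π·8.85×10^-12·(0.554)²) = 1.19e6 N/C.

E = 1.19e6 V/m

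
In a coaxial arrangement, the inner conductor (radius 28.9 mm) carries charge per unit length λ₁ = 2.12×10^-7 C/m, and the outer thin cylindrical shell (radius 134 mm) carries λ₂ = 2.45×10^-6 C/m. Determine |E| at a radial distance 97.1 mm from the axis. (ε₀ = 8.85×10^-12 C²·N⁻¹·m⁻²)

E ≈ 3.93×10^4 N/C

Take a coaxial cylindrical Gaussian surface of radius r = 97.1 mm and length L (between the conductors, 28.9 mm < r < 134 mm).
The shell at 134 mm lies outside the Gaussian surface, so λ_enc = λ₁ = 2.12e-7 C/m.
Since E is radial and uniform over the curved surface, Φ = E·2πrL = Q_enc/ε₀ = λ_enc L/ε₀.
E = |λ_enc|/(2πε₀r) = (2.12e-7)/(2π·8.85×10^-12·0.0971) = 3.93×10^4 N/C.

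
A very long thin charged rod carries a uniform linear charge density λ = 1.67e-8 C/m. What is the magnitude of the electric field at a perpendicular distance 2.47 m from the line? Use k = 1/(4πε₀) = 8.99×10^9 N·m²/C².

|E| ≈ 122 V/m

Coaxial Gaussian cylinder, radius r = 2.47 m, length L.
Q_enc = λL, so λ_enc = 1.67×10^-8 C/m.
Since E is radial and uniform over the curved surface, Φ = E·2πrL = Q_enc/ε₀ = λ_enc L/ε₀.
E = 2k|λ_enc|/r = 2(8.99×10^9)(1.67×10^-8)/(2.47) = 122 N/C.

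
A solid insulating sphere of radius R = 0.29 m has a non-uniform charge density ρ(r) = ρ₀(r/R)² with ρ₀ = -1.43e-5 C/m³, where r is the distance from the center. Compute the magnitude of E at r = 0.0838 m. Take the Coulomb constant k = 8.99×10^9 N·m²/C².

Use a concentric Gaussian sphere at r = 0.0838 m (r < R).
Q_enc = ∫₀^r ρ(r')·4πr'² dr' = (4πρ₀/R²) ∫₀^r r'^4 dr' = 4πρ₀ r^5/(5·R²) = -1.766×10^-9 C.
Gauss's law: E·4πr² = Q_enc/ε₀.
E = k|Q_enc|/r² = (8.99×10^9)(1.766×10^-9)/(0.0838)² = 2.26×10^3 N/C.

E ≈ 2.26e3 N/C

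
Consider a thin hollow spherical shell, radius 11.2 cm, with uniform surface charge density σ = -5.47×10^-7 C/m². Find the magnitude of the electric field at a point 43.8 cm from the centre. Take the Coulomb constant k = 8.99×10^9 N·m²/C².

By spherical symmetry E is radial; choose a Gaussian sphere of radius r = 43.8 cm (r > 11.2 cm).
The entire shell is enclosed: Q_enc = σ·4πR² = (-5.47×10^-7)·4π·(0.112)² = -8.623e-8 C.
Applying ∮E·dA = Q_enc/ε₀ with Φ = E(4πr²):
E = k|Q_enc|/r² = (8.99×10^9)(8.623×10^-8)/(0.438)² = 4.04×10^3 N/C.

E = 4.04e3 V/m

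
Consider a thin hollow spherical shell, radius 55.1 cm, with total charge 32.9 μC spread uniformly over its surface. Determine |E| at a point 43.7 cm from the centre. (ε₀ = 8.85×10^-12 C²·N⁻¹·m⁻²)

E = 0

Take a concentric spherical Gaussian surface of radius r = 43.7 cm (inside the shell, r < 55.1 cm).
No charge lies within this surface, so Q_enc = 0 and Gauss's law gives E·4πr² = 0 ⇒ E = 0.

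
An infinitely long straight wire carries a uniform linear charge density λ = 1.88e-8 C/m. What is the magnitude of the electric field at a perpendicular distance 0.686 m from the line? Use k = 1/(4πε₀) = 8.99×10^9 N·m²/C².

493 V/m

Coaxial Gaussian cylinder, radius r = 0.686 m, length L.
Q_enc = λL, so λ_enc = 1.88×10^-8 C/m.
Since E is radial and uniform over the curved surface, Φ = E·2πrL = Q_enc/ε₀ = λ_enc L/ε₀.
E = 2k|λ_enc|/r = 2(8.99×10^9)(1.88×10^-8)/(0.686) = 493 N/C.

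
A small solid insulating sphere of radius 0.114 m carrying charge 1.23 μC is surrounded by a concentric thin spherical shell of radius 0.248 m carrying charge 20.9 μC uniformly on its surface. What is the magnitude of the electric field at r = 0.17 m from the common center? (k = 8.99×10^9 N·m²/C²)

E = 3.83×10^5 V/m

By spherical symmetry E is radial; choose a Gaussian sphere of radius r = 0.17 m (between the bodies, 0.114 m < r < 0.248 m).
The shell at 0.248 m lies outside the Gaussian surface, so Q_enc = 1.23 μC = 1.23e-6 C.
Since E is radial and uniform over the Gaussian sphere, Φ = E·4πr² = Q_enc/ε₀.
E = k|Q_enc|/r² = (8.99×10^9)(1.23×10^-6)/(0.17)² = 3.83×10^5 N/C.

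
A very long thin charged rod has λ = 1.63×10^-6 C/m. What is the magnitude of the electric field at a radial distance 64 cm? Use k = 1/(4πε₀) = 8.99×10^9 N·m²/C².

Take a coaxial cylindrical Gaussian surface of radius r = 64 cm and length L.
Q_enc = λL, so λ_enc = 1.63×10^-6 C/m.
Gauss's law: E·2πrL = λ_enc L/ε₀.
E = 2k|λ_enc|/r = 2(8.99×10^9)(1.63×10^-6)/(0.64) = 4.58×10^4 N/C.

|E| = 4.58e4 N/C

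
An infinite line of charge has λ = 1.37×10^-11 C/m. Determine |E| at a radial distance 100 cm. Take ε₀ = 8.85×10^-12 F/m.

0.246 V/m

Take a coaxial cylindrical Gaussian surface of radius r = 100 cm and length L.
Q_enc = λL, so λ_enc = 1.37×10^-11 C/m.
Gauss's law: E·2πrL = λ_enc L/ε₀.
E = |λ_enc|/(2πε₀r) = (1.37×10^-11)/(2π·8.85×10^-12·1) = 0.246 N/C.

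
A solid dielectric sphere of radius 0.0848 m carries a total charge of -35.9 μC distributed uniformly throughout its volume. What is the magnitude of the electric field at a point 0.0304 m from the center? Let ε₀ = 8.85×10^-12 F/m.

E ≈ 1.61×10^7 N/C

Use a concentric Gaussian sphere at r = 0.0304 m (r < R).
Only the charge within r is enclosed: Q_enc = Q·(r/R)³ = (-35.9 μC)·(0.0304 m/0.0848 m)³ = -1.654×10^-6 C.
Gauss's law: E·4πr² = Q_enc/ε₀.
E = |Q_enc|/(4πε₀r²) = (1.654×10^-6)/(4π·8.85×10^-12·(0.0304)²) = 1.61e7 N/C.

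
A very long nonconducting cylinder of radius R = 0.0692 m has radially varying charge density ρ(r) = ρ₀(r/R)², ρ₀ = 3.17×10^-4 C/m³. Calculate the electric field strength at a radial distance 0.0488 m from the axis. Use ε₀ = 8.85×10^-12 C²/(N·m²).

By cylindrical symmetry E is radial; use a coaxial Gaussian cylinder of radius 0.0488 m and length L (r < R).
Integrating ρ over the cross-section to radius r: λ_enc = (2πρ₀/R²) ∫₀^r r'^3 dr' = 2πρ₀ r^4/(4·R²) = 5.897×10^-7 C/m.
Since E is radial and uniform over the curved surface, Φ = E·2πrL = Q_enc/ε₀ = λ_enc L/ε₀.
E = |λ_enc|/(2πε₀r) = (5.897e-7)/(2π·8.85×10^-12·0.0488) = 2.17×10^5 N/C.

|E| ≈ 2.17×10^5 N/C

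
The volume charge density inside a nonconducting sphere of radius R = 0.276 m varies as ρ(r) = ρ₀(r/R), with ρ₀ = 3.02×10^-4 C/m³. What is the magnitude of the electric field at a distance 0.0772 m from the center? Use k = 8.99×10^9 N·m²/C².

Use a concentric Gaussian sphere at r = 0.0772 m (r < R).
Q_enc = ∫₀^r ρ(r')·4πr'² dr' = (4πρ₀/R) ∫₀^r r'^3 dr' = 4πρ₀ r^4/(4·R) = 1.221e-7 C.
Since E is radial and uniform over the Gaussian sphere, Φ = E·4πr² = Q_enc/ε₀.
E = k|Q_enc|/r² = (8.99×10^9)(1.221×10^-7)/(0.0772)² = 1.84×10^5 N/C.

E ≈ 1.84e5 N/C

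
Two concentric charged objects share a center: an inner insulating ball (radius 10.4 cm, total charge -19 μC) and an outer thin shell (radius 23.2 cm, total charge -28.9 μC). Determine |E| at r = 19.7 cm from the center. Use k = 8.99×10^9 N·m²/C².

|E| = 4.40e6 N/C

Use a concentric Gaussian sphere at r = 19.7 cm (between the bodies, 10.4 cm < r < 23.2 cm).
The shell at 23.2 cm lies outside the Gaussian surface, so Q_enc = -19 μC = -1.90×10^-5 C.
Applying ∮E·dA = Q_enc/ε₀ with Φ = E(4πr²):
E = k|Q_enc|/r² = (8.99×10^9)(1.90e-5)/(0.197)² = 4.40×10^6 N/C.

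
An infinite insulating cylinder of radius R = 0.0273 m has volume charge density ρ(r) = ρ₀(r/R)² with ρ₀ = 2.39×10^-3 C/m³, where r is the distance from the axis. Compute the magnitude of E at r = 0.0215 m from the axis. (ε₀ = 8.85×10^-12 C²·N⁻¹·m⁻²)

Take a coaxial cylindrical Gaussian surface of radius r = 0.0215 m and length L (r < R).
Integrating ρ over the cross-section to radius r: λ_enc = (2πρ₀/R²) ∫₀^r r'^3 dr' = 2πρ₀ r^4/(4·R²) = 1.076×10^-6 C/m.
Gauss's law: E·2πrL = λ_enc L/ε₀.
E = |λ_enc|/(2πε₀r) = (1.076×10^-6)/(2π·8.85×10^-12·0.0215) = 9.00×10^5 N/C.

|E| = 9.00×10^5 N/C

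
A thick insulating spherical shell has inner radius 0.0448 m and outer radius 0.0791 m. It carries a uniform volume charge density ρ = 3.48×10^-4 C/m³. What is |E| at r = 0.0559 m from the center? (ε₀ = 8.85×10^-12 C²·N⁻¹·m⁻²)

By spherical symmetry E is radial; choose a Gaussian sphere of radius r = 0.0559 m (within the shell material, 0.0448 m < r < 0.0791 m).
Only the shell between 0.0448 m and r is enclosed: Q_enc = ρ·(4π/3)(r³ − a³) = (3.48×10^-4)·(4π/3)·((0.0559)³ − (0.0448)³) = 1.236×10^-7 C.
Gauss's law: E·4πr² = Q_enc/ε₀.
E = |Q_enc|/(4πε₀r²) = (1.236×10^-7)/(4π·8.85×10^-12·(0.0559)²) = 3.56e5 N/C.

|E| = 3.56e5 V/m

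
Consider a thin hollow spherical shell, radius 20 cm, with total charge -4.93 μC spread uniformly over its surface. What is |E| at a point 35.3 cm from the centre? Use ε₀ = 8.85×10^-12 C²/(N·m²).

E ≈ 3.56e5 V/m

Symmetry ⇒ E = E(r) r̂. Gaussian sphere of radius r = 35.3 cm (r > 20 cm).
The entire shell is enclosed: Q_enc = -4.93×10^-6 C.
By Gauss's law, ∮E·dA = E·4πr² = Q_enc/ε₀.
E = |Q_enc|/(4πε₀r²) = (4.93×10^-6)/(4π·8.85×10^-12·(0.353)²) = 3.56×10^5 N/C.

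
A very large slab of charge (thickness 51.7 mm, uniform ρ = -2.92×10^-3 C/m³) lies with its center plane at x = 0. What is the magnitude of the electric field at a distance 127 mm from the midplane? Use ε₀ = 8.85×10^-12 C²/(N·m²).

|E| ≈ 8.53×10^6 V/m

The point |x| = 127 mm lies outside the slab (half-thickness 0.02585 m). A symmetric pillbox spanning the full slab encloses Q_enc = ρ·d·A.
Flux = 2EA ⇒ E = |ρ|d/(2ε₀), independent of distance outside.
E = (2.92e-3)(0.0517)/(2·8.85×10^-12) = 8.53e6 N/C.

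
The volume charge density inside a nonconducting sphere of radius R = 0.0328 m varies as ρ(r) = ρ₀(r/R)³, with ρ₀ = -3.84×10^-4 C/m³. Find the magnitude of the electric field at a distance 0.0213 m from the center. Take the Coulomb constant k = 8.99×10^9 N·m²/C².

Symmetry ⇒ E = E(r) r̂. Gaussian sphere of radius r = 0.0213 m (r < R).
Integrate the density: Q_enc = 4π ∫₀^r ρ₀(r'/R)^3 r'² dr' = 4πρ₀ r^6/(6·R³) = -2.128×10^-9 C.
Since E is radial and uniform over the Gaussian sphere, Φ = E·4πr² = Q_enc/ε₀.
E = k|Q_enc|/r² = (8.99×10^9)(2.128×10^-9)/(0.0213)² = 4.22e4 N/C.

|E| = 4.22×10^4 V/m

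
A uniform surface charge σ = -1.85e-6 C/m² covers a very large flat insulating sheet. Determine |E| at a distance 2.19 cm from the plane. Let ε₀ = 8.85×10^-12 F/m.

Choose a cylindrical pillbox piercing the sheet, end faces (area A) parallel to it.
Only the two end caps contribute flux: Φ = 2EA. With Q_enc = σA, Gauss's law gives E = |σ|/(2ε₀).
E = |σ|/(2ε₀) = (1.85e-6)/(2·8.85×10^-12) = 1.05e5 N/C.

E = 1.05×10^5 N/C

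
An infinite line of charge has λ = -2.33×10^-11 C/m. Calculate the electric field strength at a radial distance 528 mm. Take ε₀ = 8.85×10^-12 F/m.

E = 0.794 N/C

By cylindrical symmetry E is radial; use a coaxial Gaussian cylinder of radius 528 mm and length L.
Q_enc = λL, so λ_enc = -2.33×10^-11 C/m.
By Gauss's law (flux through the curved wall only), E·2πrL = λ_enc L/ε₀.
E = |λ_enc|/(2πε₀r) = (2.33×10^-11)/(2π·8.85×10^-12·0.528) = 0.794 N/C.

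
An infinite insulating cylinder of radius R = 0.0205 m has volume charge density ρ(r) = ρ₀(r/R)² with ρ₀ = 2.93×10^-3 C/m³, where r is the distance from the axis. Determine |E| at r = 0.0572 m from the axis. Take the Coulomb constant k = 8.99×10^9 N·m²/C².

Take a coaxial cylindrical Gaussian surface of radius r = 0.0572 m and length L (r > R, full charge per length enclosed).
λ_enc = 2π ∫₀^R ρ₀(r'/R)^2 r' dr' = 2πρ₀R²/4 = 1.934e-6 C/m.
Gauss's law: E·2πrL = λ_enc L/ε₀.
E = 2k|λ_enc|/r = 2(8.99×10^9)(1.934×10^-6)/(0.0572) = 6.08×10^5 N/C.

|E| = 6.08e5 N/C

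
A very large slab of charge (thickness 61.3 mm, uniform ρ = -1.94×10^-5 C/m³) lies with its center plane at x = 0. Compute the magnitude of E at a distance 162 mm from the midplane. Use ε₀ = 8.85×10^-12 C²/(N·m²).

The point |x| = 162 mm lies outside the slab (half-thickness 0.03065 m). A symmetric pillbox spanning the full slab encloses Q_enc = ρ·d·A.
Flux = 2EA ⇒ E = |ρ|d/(2ε₀), independent of distance outside.
E = (1.94×10^-5)(0.0613)/(2·8.85×10^-12) = 6.72e4 N/C.

|E| ≈ 6.72×10^4 V/m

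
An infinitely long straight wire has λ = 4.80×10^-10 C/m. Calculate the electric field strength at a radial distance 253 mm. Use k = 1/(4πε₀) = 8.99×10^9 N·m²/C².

Coaxial Gaussian cylinder, radius r = 253 mm, length L.
Q_enc = λL, so λ_enc = 4.80×10^-10 C/m.
By Gauss's law (flux through the curved wall only), E·2πrL = λ_enc L/ε₀.
E = 2k|λ_enc|/r = 2(8.99×10^9)(4.80×10^-10)/(0.253) = 34.1 N/C.

|E| = 34.1 N/C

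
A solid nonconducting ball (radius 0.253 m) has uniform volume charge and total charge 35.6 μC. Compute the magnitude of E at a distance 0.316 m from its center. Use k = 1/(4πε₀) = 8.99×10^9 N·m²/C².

E ≈ 3.21×10^6 V/m

By spherical symmetry E is radial; choose a Gaussian sphere of radius r = 0.316 m (r > R, so the entire charge is enclosed).
Q_enc = 35.6 μC = 3.56×10^-5 C.
Gauss's law: E·4πr² = Q_enc/ε₀.
E = k|Q_enc|/r² = (8.99×10^9)(3.56×10^-5)/(0.316)² = 3.21e6 N/C.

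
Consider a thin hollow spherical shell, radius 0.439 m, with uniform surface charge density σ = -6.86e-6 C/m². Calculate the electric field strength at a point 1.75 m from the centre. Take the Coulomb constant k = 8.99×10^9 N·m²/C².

|E| ≈ 4.88×10^4 V/m

Take a concentric spherical Gaussian surface of radius r = 1.75 m (r > 0.439 m).
The entire shell is enclosed: Q_enc = σ·4πR² = (-6.86×10^-6)·4π·(0.439)² = -1.661×10^-5 C.
Applying ∮E·dA = Q_enc/ε₀ with Φ = E(4πr²):
E = k|Q_enc|/r² = (8.99×10^9)(1.661×10^-5)/(1.75)² = 4.88e4 N/C.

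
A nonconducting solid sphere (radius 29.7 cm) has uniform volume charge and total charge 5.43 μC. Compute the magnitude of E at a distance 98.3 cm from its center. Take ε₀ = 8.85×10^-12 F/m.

Use a concentric Gaussian sphere at r = 98.3 cm (r > R, so the entire charge is enclosed).
Q_enc = 5.43 μC = 5.43×10^-6 C.
Since E is radial and uniform over the Gaussian sphere, Φ = E·4πr² = Q_enc/ε₀.
E = |Q_enc|/(4πε₀r²) = (5.43×10^-6)/(4π·8.85×10^-12·(0.983)²) = 5.05×10^4 N/C.

|E| ≈ 5.05e4 V/m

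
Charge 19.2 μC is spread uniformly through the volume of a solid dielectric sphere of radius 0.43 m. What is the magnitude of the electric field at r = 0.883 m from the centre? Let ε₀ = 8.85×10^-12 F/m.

Take a concentric spherical Gaussian surface of radius r = 0.883 m (r > R, so the entire charge is enclosed).
Q_enc = 19.2 μC = 1.92e-5 C.
By Gauss's law, ∮E·dA = E·4πr² = Q_enc/ε₀.
E = |Q_enc|/(4πε₀r²) = (1.92×10^-5)/(4π·8.85×10^-12·(0.883)²) = 2.21×10^5 N/C.

|E| ≈ 2.21×10^5 V/m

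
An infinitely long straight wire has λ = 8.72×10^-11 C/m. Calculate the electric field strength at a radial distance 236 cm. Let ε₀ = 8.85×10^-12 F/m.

|E| ≈ 0.664 V/m

Coaxial Gaussian cylinder, radius r = 236 cm, length L.
Q_enc = λL, so λ_enc = 8.72×10^-11 C/m.
Since E is radial and uniform over the curved surface, Φ = E·2πrL = Q_enc/ε₀ = λ_enc L/ε₀.
E = |λ_enc|/(2πε₀r) = (8.72×10^-11)/(2π·8.85×10^-12·2.36) = 0.664 N/C.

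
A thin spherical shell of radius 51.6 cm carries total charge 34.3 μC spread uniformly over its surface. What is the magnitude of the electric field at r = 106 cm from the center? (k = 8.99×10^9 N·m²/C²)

Take a concentric spherical Gaussian surface of radius r = 106 cm (r > 51.6 cm).
The entire shell is enclosed: Q_enc = 3.43×10^-5 C.
Gauss's law: E·4πr² = Q_enc/ε₀.
E = k|Q_enc|/r² = (8.99×10^9)(3.43×10^-5)/(1.06)² = 2.74×10^5 N/C.

|E| = 2.74e5 V/m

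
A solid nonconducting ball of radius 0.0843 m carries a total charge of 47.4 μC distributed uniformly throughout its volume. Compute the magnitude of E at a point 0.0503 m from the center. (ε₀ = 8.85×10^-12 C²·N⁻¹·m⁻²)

|E| = 3.58×10^7 N/C

By spherical symmetry E is radial; choose a Gaussian sphere of radius r = 0.0503 m (r < R).
Only the charge within r is enclosed: Q_enc = Q·(r/R)³ = (47.4 μC)·(0.0503 m/0.0843 m)³ = 1.007×10^-5 C.
Applying ∮E·dA = Q_enc/ε₀ with Φ = E(4πr²):
E = |Q_enc|/(4πε₀r²) = (1.007×10^-5)/(4π·8.85×10^-12·(0.0503)²) = 3.58×10^7 N/C.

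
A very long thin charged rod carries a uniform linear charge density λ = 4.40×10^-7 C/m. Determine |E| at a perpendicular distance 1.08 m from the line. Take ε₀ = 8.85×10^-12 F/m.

Take a coaxial cylindrical Gaussian surface of radius r = 1.08 m and length L.
Q_enc = λL, so λ_enc = 4.40×10^-7 C/m.
By Gauss's law (flux through the curved wall only), E·2πrL = λ_enc L/ε₀.
E = |λ_enc|/(2πε₀r) = (4.40×10^-7)/(2π·8.85×10^-12·1.08) = 7.33×10^3 N/C.

|E| ≈ 7.33×10^3 N/C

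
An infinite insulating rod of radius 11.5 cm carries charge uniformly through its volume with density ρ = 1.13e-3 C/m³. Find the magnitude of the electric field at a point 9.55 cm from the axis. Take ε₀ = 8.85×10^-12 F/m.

E = 6.10e6 N/C

By cylindrical symmetry E is radial; use a coaxial Gaussian cylinder of radius 9.55 cm and length L (r < R).
Enclosed charge per unit length: λ_enc = ρ·πr² = (1.13×10^-3)π(0.0955)² = 3.238×10^-5 C/m.
By Gauss's law (flux through the curved wall only), E·2πrL = λ_enc L/ε₀.
E = |λ_enc|/(2πε₀r) = (3.238×10^-5)/(2π·8.85×10^-12·0.0955) = 6.10×10^6 N/C.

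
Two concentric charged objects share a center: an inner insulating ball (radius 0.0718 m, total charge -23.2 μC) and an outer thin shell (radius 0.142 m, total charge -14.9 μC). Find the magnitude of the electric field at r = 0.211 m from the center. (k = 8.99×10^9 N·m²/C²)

Use a concentric Gaussian sphere at r = 0.211 m (r > 0.142 m, enclosing both).
Q_enc = (-23.2 μC) + (-14.9 μC) = -3.81×10^-5 C.
By Gauss's law, ∮E·dA = E·4πr² = Q_enc/ε₀.
E = k|Q_enc|/r² = (8.99×10^9)(3.81×10^-5)/(0.211)² = 7.69e6 N/C.

|E| = 7.69×10^6 V/m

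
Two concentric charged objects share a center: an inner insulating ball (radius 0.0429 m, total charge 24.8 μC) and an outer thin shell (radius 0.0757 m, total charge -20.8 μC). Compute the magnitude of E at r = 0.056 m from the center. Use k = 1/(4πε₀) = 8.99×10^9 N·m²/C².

Use a concentric Gaussian sphere at r = 0.056 m (between the bodies, 0.0429 m < r < 0.0757 m).
Only the inner charge is enclosed; the outer shell contributes nothing inside itself. Q_enc = 24.8 μC = 2.48e-5 C.
Since E is radial and uniform over the Gaussian sphere, Φ = E·4πr² = Q_enc/ε₀.
E = k|Q_enc|/r² = (8.99×10^9)(2.48×10^-5)/(0.056)² = 7.11×10^7 N/C.

7.11e7 V/m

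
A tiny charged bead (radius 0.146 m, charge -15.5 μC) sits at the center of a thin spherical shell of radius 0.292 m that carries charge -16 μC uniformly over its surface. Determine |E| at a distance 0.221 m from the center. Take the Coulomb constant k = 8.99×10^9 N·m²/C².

E ≈ 2.85×10^6 V/m

Symmetry ⇒ E = E(r) r̂. Gaussian sphere of radius r = 0.221 m (between the bodies, 0.146 m < r < 0.292 m).
The shell at 0.292 m lies outside the Gaussian surface, so Q_enc = -15.5 μC = -1.55×10^-5 C.
Since E is radial and uniform over the Gaussian sphere, Φ = E·4πr² = Q_enc/ε₀.
E = k|Q_enc|/r² = (8.99×10^9)(1.55e-5)/(0.221)² = 2.85×10^6 N/C.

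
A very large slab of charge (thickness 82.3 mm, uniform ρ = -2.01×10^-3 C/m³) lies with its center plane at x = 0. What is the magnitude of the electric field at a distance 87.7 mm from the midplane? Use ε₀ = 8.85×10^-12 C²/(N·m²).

The point |x| = 87.7 mm lies outside the slab (half-thickness 0.04115 m). A symmetric pillbox spanning the full slab encloses Q_enc = ρ·d·A.
Flux = 2EA ⇒ E = |ρ|d/(2ε₀), independent of distance outside.
E = (2.01×10^-3)(0.0823)/(2·8.85×10^-12) = 9.35×10^6 N/C.

E = 9.35e6 V/m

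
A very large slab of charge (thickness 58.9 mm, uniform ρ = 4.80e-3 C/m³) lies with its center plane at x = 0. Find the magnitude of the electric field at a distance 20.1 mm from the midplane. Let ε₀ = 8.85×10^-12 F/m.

By symmetry E is perpendicular to the slab. A Gaussian pillbox from −20.1 mm to +20.1 mm (face area A) lies entirely within the slab.
Q_enc = ρ·(2x)·A and flux = 2EA, so 2EA = 2ρxA/ε₀ ⇒ E = |ρ|x/ε₀.
E = (4.80e-3)(0.0201)/(8.85×10^-12) = 1.09×10^7 N/C.

E ≈ 1.09×10^7 N/C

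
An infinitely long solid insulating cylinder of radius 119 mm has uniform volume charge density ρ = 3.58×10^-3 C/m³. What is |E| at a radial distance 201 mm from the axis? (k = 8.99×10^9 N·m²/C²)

1.42e7 V/m

Take a coaxial cylindrical Gaussian surface of radius r = 201 mm and length L (r > 119 mm, full cross-section enclosed).
λ_enc = ρ·πR² = (3.58×10^-3)π(0.119)² = 1.593×10^-4 C/m.
By Gauss's law (flux through the curved wall only), E·2πrL = λ_enc L/ε₀.
E = 2k|λ_enc|/r = 2(8.99×10^9)(1.593×10^-4)/(0.201) = 1.42×10^7 N/C.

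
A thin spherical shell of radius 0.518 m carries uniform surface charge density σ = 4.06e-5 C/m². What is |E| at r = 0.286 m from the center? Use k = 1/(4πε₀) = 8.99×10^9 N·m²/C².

Symmetry ⇒ E = E(r) r̂. Gaussian sphere of radius r = 0.286 m (inside the shell, r < 0.518 m).
All the charge is outside the Gaussian surface: Q_enc = 0, hence E = 0 everywhere inside the shell.

|E| = 0 N/C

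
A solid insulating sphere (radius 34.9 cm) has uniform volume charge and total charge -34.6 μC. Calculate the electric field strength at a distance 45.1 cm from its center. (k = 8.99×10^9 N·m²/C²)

E = 1.53×10^6 V/m

Symmetry ⇒ E = E(r) r̂. Gaussian sphere of radius r = 45.1 cm (r > R, so the entire charge is enclosed).
Q_enc = -34.6 μC = -3.46e-5 C.
Gauss's law: E·4πr² = Q_enc/ε₀.
E = k|Q_enc|/r² = (8.99×10^9)(3.46×10^-5)/(0.451)² = 1.53×10^6 N/C.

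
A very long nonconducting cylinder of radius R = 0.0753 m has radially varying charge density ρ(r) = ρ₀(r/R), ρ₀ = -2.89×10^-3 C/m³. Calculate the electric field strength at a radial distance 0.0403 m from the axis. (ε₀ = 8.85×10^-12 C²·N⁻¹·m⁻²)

By cylindrical symmetry E is radial; use a coaxial Gaussian cylinder of radius 0.0403 m and length L (r < R).
λ_enc = ∫₀^r ρ(r')·2πr' dr' = (2πρ₀/R)·r^3/3 = -5.261×10^-6 C/m.
Since E is radial and uniform over the curved surface, Φ = E·2πrL = Q_enc/ε₀ = λ_enc L/ε₀.
E = |λ_enc|/(2πε₀r) = (5.261×10^-6)/(2π·8.85×10^-12·0.0403) = 2.35×10^6 N/C.

|E| ≈ 2.35×10^6 V/m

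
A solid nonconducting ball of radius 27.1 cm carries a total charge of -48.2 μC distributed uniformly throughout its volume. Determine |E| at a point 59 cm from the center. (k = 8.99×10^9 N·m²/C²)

Symmetry ⇒ E = E(r) r̂. Gaussian sphere of radius r = 59 cm (r > R, so the entire charge is enclosed).
Q_enc = -48.2 μC = -4.82×10^-5 C.
Applying ∮E·dA = Q_enc/ε₀ with Φ = E(4πr²):
E = k|Q_enc|/r² = (8.99×10^9)(4.82×10^-5)/(0.59)² = 1.24×10^6 N/C.

1.24×10^6 V/m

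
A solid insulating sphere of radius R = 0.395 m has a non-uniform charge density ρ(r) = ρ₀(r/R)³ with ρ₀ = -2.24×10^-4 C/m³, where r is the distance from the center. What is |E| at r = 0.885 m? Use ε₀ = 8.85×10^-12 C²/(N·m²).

|E| ≈ 3.32e5 N/C

Use a concentric Gaussian sphere at r = 0.885 m (r > R, all charge enclosed).
Q_enc = 4π ∫₀^R ρ₀(r'/R)^3 r'² dr' = 4πρ₀R³/6 = -2.891e-5 C.
Applying ∮E·dA = Q_enc/ε₀ with Φ = E(4πr²):
E = |Q_enc|/(4πε₀r²) = (2.891e-5)/(4π·8.85×10^-12·(0.885)²) = 3.32×10^5 N/C.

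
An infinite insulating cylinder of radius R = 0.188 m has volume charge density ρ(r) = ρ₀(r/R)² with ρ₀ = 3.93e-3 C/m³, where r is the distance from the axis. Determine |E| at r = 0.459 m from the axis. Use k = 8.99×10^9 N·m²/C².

E ≈ 8.55×10^6 N/C

Take a coaxial cylindrical Gaussian surface of radius r = 0.459 m and length L (r > R, full charge per length enclosed).
λ_enc = 2π ∫₀^R ρ₀(r'/R)^2 r' dr' = 2πρ₀R²/4 = 2.182×10^-4 C/m.
By Gauss's law (flux through the curved wall only), E·2πrL = λ_enc L/ε₀.
E = 2k|λ_enc|/r = 2(8.99×10^9)(2.182×10^-4)/(0.459) = 8.55×10^6 N/C.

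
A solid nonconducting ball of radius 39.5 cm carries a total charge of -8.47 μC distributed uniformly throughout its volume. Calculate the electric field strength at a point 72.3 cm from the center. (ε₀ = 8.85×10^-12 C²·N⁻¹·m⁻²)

|E| = 1.46×10^5 N/C

Use a concentric Gaussian sphere at r = 72.3 cm (r > R, so the entire charge is enclosed).
Q_enc = -8.47 μC = -8.47e-6 C.
Since E is radial and uniform over the Gaussian sphere, Φ = E·4πr² = Q_enc/ε₀.
E = |Q_enc|/(4πε₀r²) = (8.47×10^-6)/(4π·8.85×10^-12·(0.723)²) = 1.46×10^5 N/C.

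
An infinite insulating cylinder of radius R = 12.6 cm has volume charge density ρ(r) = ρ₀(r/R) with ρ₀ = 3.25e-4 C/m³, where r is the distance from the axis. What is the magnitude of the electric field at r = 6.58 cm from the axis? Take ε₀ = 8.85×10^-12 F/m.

Choose a coaxial cylinder of radius r = 6.58 cm (arbitrary length L) as the Gaussian surface (r < R).
λ_enc = ∫₀^r ρ(r')·2πr' dr' = (2πρ₀/R)·r^3/3 = 1.539×10^-6 C/m.
Gauss's law: E·2πrL = λ_enc L/ε₀.
E = |λ_enc|/(2πε₀r) = (1.539e-6)/(2π·8.85×10^-12·0.0658) = 4.21e5 N/C.

|E| ≈ 4.21×10^5 N/C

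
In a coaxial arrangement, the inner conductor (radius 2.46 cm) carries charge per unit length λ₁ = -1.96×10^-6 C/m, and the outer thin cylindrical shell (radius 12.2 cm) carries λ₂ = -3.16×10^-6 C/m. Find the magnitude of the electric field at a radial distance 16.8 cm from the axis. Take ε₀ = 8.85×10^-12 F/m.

Choose a coaxial cylinder of radius r = 16.8 cm (arbitrary length L) as the Gaussian surface (r > 12.2 cm, enclosing both).
λ_enc = λ₁ + λ₂ = (-1.96×10^-6) + (-3.16×10^-6) = -5.12×10^-6 C/m.
Gauss's law: E·2πrL = λ_enc L/ε₀.
E = |λ_enc|/(2πε₀r) = (5.12×10^-6)/(2π·8.85×10^-12·0.168) = 5.48e5 N/C.

E ≈ 5.48×10^5 N/C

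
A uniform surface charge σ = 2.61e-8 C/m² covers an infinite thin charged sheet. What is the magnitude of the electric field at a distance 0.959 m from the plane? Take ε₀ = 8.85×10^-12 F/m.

By planar symmetry E is perpendicular to the sheet and uniform; use a Gaussian pillbox with flat faces of area A on each side of the sheet.
Only the two end caps contribute flux: Φ = 2EA. With Q_enc = σA, Gauss's law gives E = |σ|/(2ε₀).
E = |σ|/(2ε₀) = (2.61×10^-8)/(2·8.85×10^-12) = 1.47e3 N/C.

|E| ≈ 1.47×10^3 V/m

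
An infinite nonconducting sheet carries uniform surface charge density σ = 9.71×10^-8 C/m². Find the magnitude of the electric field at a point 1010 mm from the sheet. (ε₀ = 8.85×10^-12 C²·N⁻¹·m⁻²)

|E| ≈ 5.49×10^3 V/m

The symmetry is planar: E is normal to the sheet and the same magnitude on both sides. Take a pillbox straddling the sheet with end-cap area A.
Only the two end caps contribute flux: Φ = 2EA. With Q_enc = σA, Gauss's law gives E = |σ|/(2ε₀).
E = |σ|/(2ε₀) = (9.71×10^-8)/(2·8.85×10^-12) = 5.49×10^3 N/C.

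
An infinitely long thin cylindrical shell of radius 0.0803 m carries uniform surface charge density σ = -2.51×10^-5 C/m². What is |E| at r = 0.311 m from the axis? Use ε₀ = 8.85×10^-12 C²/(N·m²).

Coaxial Gaussian cylinder, radius r = 0.311 m, length L (r > 0.0803 m).
The whole shell is enclosed: λ_enc = σ·2πR = (-2.51×10^-5)·2π·(0.0803) = -1.266e-5 C/m.
By Gauss's law (flux through the curved wall only), E·2πrL = λ_enc L/ε₀.
E = |λ_enc|/(2πε₀r) = (1.266e-5)/(2π·8.85×10^-12·0.311) = 7.32e5 N/C.

|E| = 7.32×10^5 N/C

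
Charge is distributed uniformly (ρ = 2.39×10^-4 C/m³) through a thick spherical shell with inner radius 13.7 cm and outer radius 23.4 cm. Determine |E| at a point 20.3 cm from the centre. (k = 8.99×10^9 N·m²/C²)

Symmetry ⇒ E = E(r) r̂. Gaussian sphere of radius r = 20.3 cm (within the shell material, 13.7 cm < r < 23.4 cm).
Only the shell between 13.7 cm and r is enclosed: Q_enc = ρ·(4π/3)(r³ − a³) = (2.39e-4)·(4π/3)·((0.203)³ − (0.137)³) = 5.801e-6 C.
By Gauss's law, ∮E·dA = E·4πr² = Q_enc/ε₀.
E = k|Q_enc|/r² = (8.99×10^9)(5.801e-6)/(0.203)² = 1.27×10^6 N/C.

E = 1.27×10^6 V/m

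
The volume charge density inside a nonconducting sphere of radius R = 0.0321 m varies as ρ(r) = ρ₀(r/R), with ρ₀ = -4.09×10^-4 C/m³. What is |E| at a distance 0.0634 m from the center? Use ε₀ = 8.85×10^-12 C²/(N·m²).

|E| ≈ 9.51×10^4 V/m

Take a concentric spherical Gaussian surface of radius r = 0.0634 m (r > R, all charge enclosed).
Q_enc = 4π ∫₀^R ρ₀(r'/R)^1 r'² dr' = 4πρ₀R³/4 = -4.25e-8 C.
Applying ∮E·dA = Q_enc/ε₀ with Φ = E(4πr²):
E = |Q_enc|/(4πε₀r²) = (4.25e-8)/(4π·8.85×10^-12·(0.0634)²) = 9.51×10^4 N/C.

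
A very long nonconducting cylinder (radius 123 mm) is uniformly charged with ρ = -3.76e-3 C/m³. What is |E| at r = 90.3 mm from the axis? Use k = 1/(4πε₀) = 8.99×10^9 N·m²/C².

1.92×10^7 V/m

By cylindrical symmetry E is radial; use a coaxial Gaussian cylinder of radius 90.3 mm and length L (r < R).
Charge inside radius r per length L is ρ·πr²·L, so λ_enc = ρπr² = -9.632e-5 C/m.
Since E is radial and uniform over the curved surface, Φ = E·2πrL = Q_enc/ε₀ = λ_enc L/ε₀.
E = 2k|λ_enc|/r = 2(8.99×10^9)(9.632×10^-5)/(0.0903) = 1.92×10^7 N/C.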